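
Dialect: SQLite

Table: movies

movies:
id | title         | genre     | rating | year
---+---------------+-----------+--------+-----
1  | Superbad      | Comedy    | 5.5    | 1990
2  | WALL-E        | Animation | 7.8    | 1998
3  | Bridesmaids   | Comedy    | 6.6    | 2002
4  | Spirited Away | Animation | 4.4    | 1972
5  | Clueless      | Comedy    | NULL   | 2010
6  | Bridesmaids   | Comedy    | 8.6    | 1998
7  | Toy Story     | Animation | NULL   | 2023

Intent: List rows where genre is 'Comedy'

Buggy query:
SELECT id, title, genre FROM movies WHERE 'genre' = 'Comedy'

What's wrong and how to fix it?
Bug: Single quotes denote string literals in SQL; the column name is being compared as a constant string

Fix: Remove the quotes around the column name (or use double quotes for an identifier)

Corrected query:
SELECT id, title, genre FROM movies WHERE genre = 'Comedy'

Result:
id | title       | genre 
---+-------------+-------
1  | Superbad    | Comedy
3  | Bridesmaids | Comedy
5  | Clueless    | Comedy
6  | Bridesmaids | Comedy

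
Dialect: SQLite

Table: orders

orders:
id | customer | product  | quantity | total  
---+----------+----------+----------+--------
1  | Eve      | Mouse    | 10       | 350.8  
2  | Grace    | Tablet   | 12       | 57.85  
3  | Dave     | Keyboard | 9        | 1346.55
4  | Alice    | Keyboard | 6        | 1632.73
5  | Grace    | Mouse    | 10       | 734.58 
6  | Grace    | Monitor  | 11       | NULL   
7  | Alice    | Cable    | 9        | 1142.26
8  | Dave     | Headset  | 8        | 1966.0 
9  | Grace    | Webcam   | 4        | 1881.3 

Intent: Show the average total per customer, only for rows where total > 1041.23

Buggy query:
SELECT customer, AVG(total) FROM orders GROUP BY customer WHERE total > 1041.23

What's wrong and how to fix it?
Bug: WHERE cannot follow GROUP BY

Fix: Move the WHERE clause before GROUP BY

Corrected query:
SELECT customer, AVG(total) FROM orders WHERE total > 1041.23 GROUP BY customer

Result:
customer | AVG(total)
---------+-----------
Alice    | 1387.495  
Dave     | 1656.275  
Grace    | 1881.3    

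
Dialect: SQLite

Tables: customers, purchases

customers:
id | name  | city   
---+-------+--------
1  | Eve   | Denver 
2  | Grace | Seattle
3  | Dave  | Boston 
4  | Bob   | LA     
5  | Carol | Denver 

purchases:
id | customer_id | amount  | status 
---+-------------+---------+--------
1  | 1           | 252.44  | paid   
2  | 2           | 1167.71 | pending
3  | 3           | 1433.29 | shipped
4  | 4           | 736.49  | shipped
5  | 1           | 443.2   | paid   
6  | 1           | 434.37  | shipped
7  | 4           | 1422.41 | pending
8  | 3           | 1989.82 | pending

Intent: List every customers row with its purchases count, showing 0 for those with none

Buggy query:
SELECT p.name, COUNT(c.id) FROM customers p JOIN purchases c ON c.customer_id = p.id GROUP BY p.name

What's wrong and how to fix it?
Bug: An inner join excludes parents with zero children

Fix: Use LEFT JOIN so parents without children still appear (COUNT(c.id) gives 0)

Corrected query:
SELECT p.name, COUNT(c.id) FROM customers p LEFT JOIN purchases c ON c.customer_id = p.id GROUP BY p.name

Result:
name  | COUNT(c.id)
------+------------
Bob   | 2          
Carol | 0          
Dave  | 2          
Eve   | 3          
Grace | 1          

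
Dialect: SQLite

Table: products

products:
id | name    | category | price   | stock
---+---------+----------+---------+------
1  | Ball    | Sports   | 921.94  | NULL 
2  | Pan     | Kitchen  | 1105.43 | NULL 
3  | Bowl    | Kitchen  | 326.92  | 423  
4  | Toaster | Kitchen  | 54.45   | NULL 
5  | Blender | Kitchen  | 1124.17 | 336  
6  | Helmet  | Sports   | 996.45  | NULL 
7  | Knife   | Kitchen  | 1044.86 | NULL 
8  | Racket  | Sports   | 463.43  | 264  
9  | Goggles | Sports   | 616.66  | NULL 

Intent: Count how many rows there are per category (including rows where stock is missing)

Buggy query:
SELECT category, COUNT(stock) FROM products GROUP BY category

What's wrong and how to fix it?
Bug: COUNT(stock) skips NULLs, so groups with missing stock are undercounted

Fix: Use COUNT(*) to count all rows regardless of NULL

Corrected query:
SELECT category, COUNT(*) FROM products GROUP BY category

Result:
category | COUNT(*)
---------+---------
Kitchen  | 5       
Sports   | 4       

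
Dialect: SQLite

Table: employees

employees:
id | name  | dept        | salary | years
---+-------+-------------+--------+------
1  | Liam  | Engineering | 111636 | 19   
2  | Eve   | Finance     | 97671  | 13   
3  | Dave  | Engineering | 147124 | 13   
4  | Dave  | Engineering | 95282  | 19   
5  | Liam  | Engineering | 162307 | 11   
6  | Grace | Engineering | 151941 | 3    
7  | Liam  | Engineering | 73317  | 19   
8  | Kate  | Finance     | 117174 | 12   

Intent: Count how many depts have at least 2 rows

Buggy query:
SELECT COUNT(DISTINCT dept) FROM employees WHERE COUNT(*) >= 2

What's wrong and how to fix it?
Bug: COUNT(*) cannot appear in WHERE; the per-group count doesn't exist yet

Fix: Group first with HAVING COUNT(*) >= 2, then COUNT the resulting groups

Corrected query:
SELECT COUNT(*) FROM (SELECT dept FROM employees GROUP BY dept HAVING COUNT(*) >= 2)

Result:
COUNT(*)
--------
2       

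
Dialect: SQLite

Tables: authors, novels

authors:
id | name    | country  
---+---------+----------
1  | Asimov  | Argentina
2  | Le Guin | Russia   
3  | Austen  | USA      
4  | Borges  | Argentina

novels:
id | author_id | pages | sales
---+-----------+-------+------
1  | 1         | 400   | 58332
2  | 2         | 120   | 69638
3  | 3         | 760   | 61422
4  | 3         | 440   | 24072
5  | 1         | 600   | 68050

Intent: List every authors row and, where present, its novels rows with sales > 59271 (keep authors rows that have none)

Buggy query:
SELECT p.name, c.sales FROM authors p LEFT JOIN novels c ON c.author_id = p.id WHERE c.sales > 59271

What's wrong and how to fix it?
Bug: A WHERE condition on the right-hand table after LEFT JOIN drops unmatched parents

Fix: Put 'c.sales > 59271' in the JOIN's ON clause instead of WHERE

Corrected query:
SELECT p.name, c.sales FROM authors p LEFT JOIN novels c ON c.author_id = p.id AND c.sales > 59271

Result:
name    | sales
--------+------
Asimov  | 68050
Le Guin | 69638
Austen  | 61422
Borges  | NULL 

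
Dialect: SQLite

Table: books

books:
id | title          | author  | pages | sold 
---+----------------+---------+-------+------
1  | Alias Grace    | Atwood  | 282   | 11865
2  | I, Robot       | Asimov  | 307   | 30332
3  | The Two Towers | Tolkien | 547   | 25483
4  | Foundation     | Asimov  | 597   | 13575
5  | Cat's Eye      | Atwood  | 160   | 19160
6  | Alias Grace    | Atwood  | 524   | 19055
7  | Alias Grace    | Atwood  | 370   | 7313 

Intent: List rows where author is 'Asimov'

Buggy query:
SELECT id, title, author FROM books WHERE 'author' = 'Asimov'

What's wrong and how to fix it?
Bug: Single quotes denote string literals in SQL; the column name is being compared as a constant string

Fix: Reference the column as author without single quotes

Corrected query:
SELECT id, title, author FROM books WHERE author = 'Asimov'

Result:
id | title      | author
---+------------+-------
2  | I, Robot   | Asimov
4  | Foundation | Asimov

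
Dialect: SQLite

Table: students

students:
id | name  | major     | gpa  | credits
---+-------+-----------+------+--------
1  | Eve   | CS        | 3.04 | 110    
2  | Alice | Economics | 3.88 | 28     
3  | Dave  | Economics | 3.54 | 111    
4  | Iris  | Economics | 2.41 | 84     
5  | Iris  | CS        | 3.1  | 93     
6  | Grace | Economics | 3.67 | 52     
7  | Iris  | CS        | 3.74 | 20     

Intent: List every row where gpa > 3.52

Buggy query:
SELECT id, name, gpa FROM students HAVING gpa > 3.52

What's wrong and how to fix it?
Bug: This is a non-aggregate query (no GROUP BY, no aggregates), so in SQLite the HAVING clause is invalid here; a row-level condition belongs in WHERE

Fix: Use WHERE for row-level filtering

Corrected query:
SELECT id, name, gpa FROM students WHERE gpa > 3.52

Result:
id | name  | gpa 
---+-------+-----
2  | Alice | 3.88
3  | Dave  | 3.54
6  | Grace | 3.67
7  | Iris  | 3.74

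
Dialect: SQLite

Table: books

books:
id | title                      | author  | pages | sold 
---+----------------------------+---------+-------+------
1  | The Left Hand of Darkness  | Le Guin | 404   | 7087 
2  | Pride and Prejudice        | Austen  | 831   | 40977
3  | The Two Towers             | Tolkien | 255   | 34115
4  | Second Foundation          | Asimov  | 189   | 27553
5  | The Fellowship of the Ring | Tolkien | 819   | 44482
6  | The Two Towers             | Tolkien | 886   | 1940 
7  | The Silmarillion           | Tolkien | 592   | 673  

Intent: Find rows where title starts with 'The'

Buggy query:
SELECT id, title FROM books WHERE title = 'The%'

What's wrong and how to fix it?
Bug: Wildcards only work with LIKE; '=' treats '%' as a literal character

Fix: Use LIKE for wildcard pattern matching

Corrected query:
SELECT id, title FROM books WHERE title LIKE 'The%'

Result:
id | title                     
---+---------------------------
1  | The Left Hand of Darkness 
3  | The Two Towers            
5  | The Fellowship of the Ring
6  | The Two Towers            
7  | The Silmarillion          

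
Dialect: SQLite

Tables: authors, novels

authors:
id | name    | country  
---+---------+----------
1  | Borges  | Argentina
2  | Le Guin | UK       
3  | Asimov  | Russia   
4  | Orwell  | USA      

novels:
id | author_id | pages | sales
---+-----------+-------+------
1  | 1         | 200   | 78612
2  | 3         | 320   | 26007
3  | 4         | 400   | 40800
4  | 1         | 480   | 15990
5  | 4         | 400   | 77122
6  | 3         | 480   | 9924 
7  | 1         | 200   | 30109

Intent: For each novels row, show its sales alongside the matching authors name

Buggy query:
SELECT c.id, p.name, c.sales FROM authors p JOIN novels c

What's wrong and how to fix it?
Bug: JOIN with no ON clause produces a cartesian product; every novels row pairs with every authors row

Fix: Add ON c.author_id = p.id to the JOIN

Corrected query:
SELECT c.id, p.name, c.sales FROM authors p JOIN novels c ON c.author_id = p.id

Result:
id | name   | sales
---+--------+------
1  | Borges | 78612
2  | Asimov | 26007
3  | Orwell | 40800
4  | Borges | 15990
5  | Orwell | 77122
6  | Asimov | 9924 
7  | Borges | 30109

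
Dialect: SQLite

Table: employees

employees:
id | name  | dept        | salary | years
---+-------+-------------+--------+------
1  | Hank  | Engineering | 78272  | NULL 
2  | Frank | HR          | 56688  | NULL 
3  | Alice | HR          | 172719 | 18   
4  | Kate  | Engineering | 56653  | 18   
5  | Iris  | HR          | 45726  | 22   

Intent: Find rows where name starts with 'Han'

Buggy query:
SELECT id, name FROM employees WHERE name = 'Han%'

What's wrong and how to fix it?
Bug: Wildcards only work with LIKE; '=' treats '%' as a literal character

Fix: Use LIKE for wildcard pattern matching

Corrected query:
SELECT id, name FROM employees WHERE name LIKE 'Han%'

Result:
id | name
---+-----
1  | Hank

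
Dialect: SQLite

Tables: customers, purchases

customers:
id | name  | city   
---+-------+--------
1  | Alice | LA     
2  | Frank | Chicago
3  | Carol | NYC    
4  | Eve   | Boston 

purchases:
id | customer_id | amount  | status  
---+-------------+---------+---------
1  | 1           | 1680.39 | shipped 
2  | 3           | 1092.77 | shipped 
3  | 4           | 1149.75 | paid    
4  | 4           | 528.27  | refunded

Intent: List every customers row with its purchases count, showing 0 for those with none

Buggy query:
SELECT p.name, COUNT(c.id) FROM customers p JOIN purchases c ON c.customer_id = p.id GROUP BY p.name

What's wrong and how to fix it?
Bug: INNER JOIN drops customers rows that have no matching purchases rows

Fix: Switch to LEFT JOIN to retain unmatched parent rows

Corrected query:
SELECT p.name, COUNT(c.id) FROM customers p LEFT JOIN purchases c ON c.customer_id = p.id GROUP BY p.name

Result:
name  | COUNT(c.id)
------+------------
Alice | 1          
Carol | 1          
Eve   | 2          
Frank | 0          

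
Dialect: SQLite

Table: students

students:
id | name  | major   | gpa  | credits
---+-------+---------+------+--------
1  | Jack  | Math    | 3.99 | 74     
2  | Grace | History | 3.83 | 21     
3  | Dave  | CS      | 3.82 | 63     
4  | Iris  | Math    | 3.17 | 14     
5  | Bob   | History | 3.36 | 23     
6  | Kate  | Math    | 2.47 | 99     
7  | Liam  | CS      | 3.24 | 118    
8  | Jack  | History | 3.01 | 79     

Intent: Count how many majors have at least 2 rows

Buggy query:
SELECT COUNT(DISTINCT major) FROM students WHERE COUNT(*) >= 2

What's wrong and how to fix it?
Bug: COUNT(*) cannot appear in WHERE; the per-group count doesn't exist yet

Fix: Group first with HAVING COUNT(*) >= 2, then COUNT the resulting groups

Corrected query:
SELECT COUNT(*) FROM (SELECT major FROM students GROUP BY major HAVING COUNT(*) >= 2)

Result:
COUNT(*)
--------
3       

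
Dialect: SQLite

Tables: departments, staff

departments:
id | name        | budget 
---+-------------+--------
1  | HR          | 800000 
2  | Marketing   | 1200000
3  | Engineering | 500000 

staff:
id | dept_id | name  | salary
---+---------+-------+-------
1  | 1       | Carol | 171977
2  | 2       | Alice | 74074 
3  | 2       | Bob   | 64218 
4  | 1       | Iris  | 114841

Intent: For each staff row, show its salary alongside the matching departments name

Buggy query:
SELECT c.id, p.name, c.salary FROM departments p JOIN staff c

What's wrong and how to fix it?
Bug: Missing join condition: each staff row is matched to all departments rows instead of just its own

Fix: Specify the join condition linking the foreign key to the parent id

Corrected query:
SELECT c.id, p.name, c.salary FROM departments p JOIN staff c ON c.dept_id = p.id

Result:
id | name      | salary
---+-----------+-------
1  | HR        | 171977
2  | Marketing | 74074 
3  | Marketing | 64218 
4  | HR        | 114841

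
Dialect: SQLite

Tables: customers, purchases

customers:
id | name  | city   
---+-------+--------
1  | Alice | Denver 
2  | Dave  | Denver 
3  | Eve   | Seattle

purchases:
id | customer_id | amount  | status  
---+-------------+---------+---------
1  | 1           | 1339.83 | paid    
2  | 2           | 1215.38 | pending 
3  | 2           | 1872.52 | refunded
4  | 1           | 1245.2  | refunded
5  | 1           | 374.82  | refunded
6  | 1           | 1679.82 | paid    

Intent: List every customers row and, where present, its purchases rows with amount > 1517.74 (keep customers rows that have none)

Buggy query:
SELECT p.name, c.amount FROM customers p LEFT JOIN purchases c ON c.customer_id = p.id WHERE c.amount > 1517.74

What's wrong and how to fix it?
Bug: Filtering c.amount in WHERE discards the NULL rows produced by LEFT JOIN, turning it into an inner join

Fix: Move the right-table condition into the ON clause so unmatched parents are kept

Corrected query:
SELECT p.name, c.amount FROM customers p LEFT JOIN purchases c ON c.customer_id = p.id AND c.amount > 1517.74

Result:
name  | amount 
------+--------
Alice | 1679.82
Dave  | 1872.52
Eve   | NULL   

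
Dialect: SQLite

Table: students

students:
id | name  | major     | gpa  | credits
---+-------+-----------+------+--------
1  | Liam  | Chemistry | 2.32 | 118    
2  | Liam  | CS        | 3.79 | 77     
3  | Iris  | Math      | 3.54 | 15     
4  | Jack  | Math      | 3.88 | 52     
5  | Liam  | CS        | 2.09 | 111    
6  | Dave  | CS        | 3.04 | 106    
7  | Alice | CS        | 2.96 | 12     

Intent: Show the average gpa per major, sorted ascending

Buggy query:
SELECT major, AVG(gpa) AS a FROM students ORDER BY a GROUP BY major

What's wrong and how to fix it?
Bug: ORDER BY appears before GROUP BY; SQL clause order requires GROUP BY first

Fix: Reorder: SELECT … FROM … GROUP BY … ORDER BY …

Corrected query:
SELECT major, AVG(gpa) AS a FROM students GROUP BY major ORDER BY a

Result:
major     | a   
----------+-----
Chemistry | 2.32
CS        | 2.97
Math      | 3.71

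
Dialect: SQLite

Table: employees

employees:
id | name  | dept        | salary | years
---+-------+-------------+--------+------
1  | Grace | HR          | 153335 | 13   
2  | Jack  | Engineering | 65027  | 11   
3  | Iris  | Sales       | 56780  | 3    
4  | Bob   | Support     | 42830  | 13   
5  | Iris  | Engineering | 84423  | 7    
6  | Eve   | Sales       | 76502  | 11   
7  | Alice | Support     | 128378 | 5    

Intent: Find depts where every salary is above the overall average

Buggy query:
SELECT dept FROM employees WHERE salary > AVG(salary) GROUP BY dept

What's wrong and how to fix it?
Bug: WHERE evaluates per row before aggregation, so AVG() is unavailable

Fix: Use a subquery for AVG and a HAVING MIN(...) filter so the condition holds for every row in the group

Corrected query:
SELECT dept FROM employees GROUP BY dept HAVING MIN(salary) > (SELECT AVG(salary) FROM employees)

Result:
dept
----
HR  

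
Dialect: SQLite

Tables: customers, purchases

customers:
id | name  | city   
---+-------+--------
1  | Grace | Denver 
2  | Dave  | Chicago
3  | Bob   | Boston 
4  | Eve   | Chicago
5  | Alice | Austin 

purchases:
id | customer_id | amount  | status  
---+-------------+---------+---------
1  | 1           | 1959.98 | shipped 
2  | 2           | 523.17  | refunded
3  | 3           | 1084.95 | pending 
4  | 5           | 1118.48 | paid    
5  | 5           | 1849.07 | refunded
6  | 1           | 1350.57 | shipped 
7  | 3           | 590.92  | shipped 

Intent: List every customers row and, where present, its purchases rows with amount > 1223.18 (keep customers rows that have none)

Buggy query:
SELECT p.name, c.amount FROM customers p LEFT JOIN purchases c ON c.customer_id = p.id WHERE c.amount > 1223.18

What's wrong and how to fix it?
Bug: A WHERE condition on the right-hand table after LEFT JOIN drops unmatched parents

Fix: Put 'c.amount > 1223.18' in the JOIN's ON clause instead of WHERE

Corrected query:
SELECT p.name, c.amount FROM customers p LEFT JOIN purchases c ON c.customer_id = p.id AND c.amount > 1223.18

Result:
name  | amount 
------+--------
Grace | 1350.57
Grace | 1959.98
Dave  | NULL   
Bob   | NULL   
Eve   | NULL   
Alice | 1849.07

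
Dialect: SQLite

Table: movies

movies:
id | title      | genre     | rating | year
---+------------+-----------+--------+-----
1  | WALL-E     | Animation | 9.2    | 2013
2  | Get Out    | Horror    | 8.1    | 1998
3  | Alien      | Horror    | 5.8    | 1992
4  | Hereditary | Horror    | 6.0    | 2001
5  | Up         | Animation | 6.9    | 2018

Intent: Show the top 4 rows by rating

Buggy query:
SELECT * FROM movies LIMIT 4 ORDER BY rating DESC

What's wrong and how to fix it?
Bug: LIMIT must come after ORDER BY

Fix: Swap the clauses: ORDER BY first, then LIMIT

Corrected query:
SELECT * FROM movies ORDER BY rating DESC LIMIT 4

Result:
id | title      | genre     | rating | year
---+------------+-----------+--------+-----
1  | WALL-E     | Animation | 9.2    | 2013
2  | Get Out    | Horror    | 8.1    | 1998
5  | Up         | Animation | 6.9    | 2018
4  | Hereditary | Horror    | 6      | 2001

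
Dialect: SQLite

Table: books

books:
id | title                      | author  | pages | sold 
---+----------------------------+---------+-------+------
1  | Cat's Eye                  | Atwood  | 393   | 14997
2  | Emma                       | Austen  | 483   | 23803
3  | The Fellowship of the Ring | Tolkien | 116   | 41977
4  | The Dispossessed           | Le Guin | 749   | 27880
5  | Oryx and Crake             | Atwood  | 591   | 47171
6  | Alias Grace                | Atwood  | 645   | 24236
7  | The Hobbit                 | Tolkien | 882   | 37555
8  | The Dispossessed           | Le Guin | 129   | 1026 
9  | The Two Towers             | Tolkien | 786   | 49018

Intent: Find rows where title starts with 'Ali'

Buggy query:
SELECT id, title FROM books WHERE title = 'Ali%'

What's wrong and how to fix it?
Bug: '=' compares the literal string including the % character; pattern matching needs LIKE

Fix: Use LIKE for wildcard pattern matching

Corrected query:
SELECT id, title FROM books WHERE title LIKE 'Ali%'

Result:
id | title      
---+------------
6  | Alias Grace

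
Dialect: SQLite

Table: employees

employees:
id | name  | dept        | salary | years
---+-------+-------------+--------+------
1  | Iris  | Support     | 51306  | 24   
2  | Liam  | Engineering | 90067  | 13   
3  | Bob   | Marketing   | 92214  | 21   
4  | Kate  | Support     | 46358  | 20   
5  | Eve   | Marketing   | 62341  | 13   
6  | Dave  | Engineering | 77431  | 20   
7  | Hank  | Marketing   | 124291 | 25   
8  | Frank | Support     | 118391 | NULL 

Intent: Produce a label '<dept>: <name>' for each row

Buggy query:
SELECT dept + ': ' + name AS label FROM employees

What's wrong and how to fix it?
Bug: '+' is numeric addition; on text columns SQLite converts them to 0 instead of concatenating

Fix: Replace + with || to concatenate text

Corrected query:
SELECT dept || ': ' || name AS label FROM employees

Result:
label            
-----------------
Support: Iris    
Engineering: Liam
Marketing: Bob   
Support: Kate    
Marketing: Eve   
Engineering: Dave
Marketing: Hank  
Support: Frank   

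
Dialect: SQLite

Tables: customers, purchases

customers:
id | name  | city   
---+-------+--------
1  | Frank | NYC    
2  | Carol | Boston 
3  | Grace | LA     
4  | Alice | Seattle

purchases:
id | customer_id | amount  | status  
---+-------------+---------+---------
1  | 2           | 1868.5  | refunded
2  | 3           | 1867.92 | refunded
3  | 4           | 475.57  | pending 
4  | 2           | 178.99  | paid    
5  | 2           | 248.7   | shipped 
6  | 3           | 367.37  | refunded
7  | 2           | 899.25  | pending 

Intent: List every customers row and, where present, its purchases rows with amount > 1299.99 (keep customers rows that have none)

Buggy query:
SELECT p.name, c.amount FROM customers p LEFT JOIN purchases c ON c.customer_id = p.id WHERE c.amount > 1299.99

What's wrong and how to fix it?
Bug: Filtering c.amount in WHERE discards the NULL rows produced by LEFT JOIN, turning it into an inner join

Fix: Move the right-table condition into the ON clause so unmatched parents are kept

Corrected query:
SELECT p.name, c.amount FROM customers p LEFT JOIN purchases c ON c.customer_id = p.id AND c.amount > 1299.99

Result:
name  | amount 
------+--------
Frank | NULL   
Carol | 1868.5 
Grace | 1867.92
Alice | NULL   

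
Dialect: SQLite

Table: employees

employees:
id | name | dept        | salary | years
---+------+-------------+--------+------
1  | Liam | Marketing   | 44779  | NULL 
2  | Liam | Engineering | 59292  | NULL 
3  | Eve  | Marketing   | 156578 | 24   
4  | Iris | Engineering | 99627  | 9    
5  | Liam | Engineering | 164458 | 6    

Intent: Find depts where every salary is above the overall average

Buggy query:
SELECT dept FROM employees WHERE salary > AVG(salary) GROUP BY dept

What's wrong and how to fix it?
Bug: AVG() is an aggregate; it can't sit directly in WHERE

Fix: Use a subquery for AVG and a HAVING MIN(...) filter so the condition holds for every row in the group

Corrected query:
SELECT dept FROM employees GROUP BY dept HAVING MIN(salary) > (SELECT AVG(salary) FROM employees)

Result:
(no rows)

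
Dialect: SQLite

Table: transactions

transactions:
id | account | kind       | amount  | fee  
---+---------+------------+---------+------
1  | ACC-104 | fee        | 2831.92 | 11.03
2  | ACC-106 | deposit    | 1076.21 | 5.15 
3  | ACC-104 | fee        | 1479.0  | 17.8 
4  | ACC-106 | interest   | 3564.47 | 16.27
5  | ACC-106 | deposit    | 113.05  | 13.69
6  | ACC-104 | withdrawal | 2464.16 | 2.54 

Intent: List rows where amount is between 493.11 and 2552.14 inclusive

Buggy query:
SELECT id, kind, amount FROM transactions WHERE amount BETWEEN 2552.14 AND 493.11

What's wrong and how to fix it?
Bug: The bounds are reversed; BETWEEN a AND b requires a <= b to match anything

Fix: Swap the bounds so the smaller value comes first

Corrected query:
SELECT id, kind, amount FROM transactions WHERE amount BETWEEN 493.11 AND 2552.14

Result:
id | kind       | amount 
---+------------+--------
2  | deposit    | 1076.21
3  | fee        | 1479   
6  | withdrawal | 2464.16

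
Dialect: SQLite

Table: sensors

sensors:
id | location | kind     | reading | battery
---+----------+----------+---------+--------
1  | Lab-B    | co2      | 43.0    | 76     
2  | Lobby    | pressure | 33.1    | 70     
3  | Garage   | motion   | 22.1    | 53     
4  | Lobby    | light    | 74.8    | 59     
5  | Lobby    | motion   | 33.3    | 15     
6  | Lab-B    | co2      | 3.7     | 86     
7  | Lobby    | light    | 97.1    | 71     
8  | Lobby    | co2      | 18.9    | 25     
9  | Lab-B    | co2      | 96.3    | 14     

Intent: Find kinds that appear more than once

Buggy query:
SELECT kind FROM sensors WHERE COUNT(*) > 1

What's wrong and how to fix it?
Bug: COUNT(*) is an aggregate and cannot be used in WHERE

Fix: Group first, then use HAVING for the count condition

Corrected query:
SELECT kind FROM sensors GROUP BY kind HAVING COUNT(*) > 1

Result:
kind  
------
co2   
light 
motion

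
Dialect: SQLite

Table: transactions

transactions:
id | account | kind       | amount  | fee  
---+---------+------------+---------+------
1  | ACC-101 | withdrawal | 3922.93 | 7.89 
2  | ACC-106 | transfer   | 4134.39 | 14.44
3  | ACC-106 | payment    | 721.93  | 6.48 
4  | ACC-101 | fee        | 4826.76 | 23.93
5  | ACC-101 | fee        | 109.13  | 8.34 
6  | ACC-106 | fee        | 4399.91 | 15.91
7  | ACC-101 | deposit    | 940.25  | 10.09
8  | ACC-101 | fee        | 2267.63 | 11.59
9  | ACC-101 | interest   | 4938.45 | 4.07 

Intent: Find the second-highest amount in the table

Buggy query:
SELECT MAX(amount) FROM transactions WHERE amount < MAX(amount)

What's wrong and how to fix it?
Bug: MAX(amount) on the right of the comparison is an aggregate-in-WHERE error

Fix: Put the inner MAX in a scalar subquery

Corrected query:
SELECT MAX(amount) FROM transactions WHERE amount < (SELECT MAX(amount) FROM transactions)

Result:
MAX(amount)
-----------
4826.76    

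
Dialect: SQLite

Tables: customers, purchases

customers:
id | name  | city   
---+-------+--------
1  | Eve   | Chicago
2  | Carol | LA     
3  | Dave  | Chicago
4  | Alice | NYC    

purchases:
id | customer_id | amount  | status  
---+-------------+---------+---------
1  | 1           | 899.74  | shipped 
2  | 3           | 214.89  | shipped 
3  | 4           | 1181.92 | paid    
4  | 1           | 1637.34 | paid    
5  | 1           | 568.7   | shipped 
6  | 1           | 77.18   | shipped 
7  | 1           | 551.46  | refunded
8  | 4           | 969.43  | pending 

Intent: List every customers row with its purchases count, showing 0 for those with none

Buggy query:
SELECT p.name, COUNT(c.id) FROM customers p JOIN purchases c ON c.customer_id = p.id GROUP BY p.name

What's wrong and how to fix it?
Bug: INNER JOIN drops customers rows that have no matching purchases rows

Fix: Switch to LEFT JOIN to retain unmatched parent rows

Corrected query:
SELECT p.name, COUNT(c.id) FROM customers p LEFT JOIN purchases c ON c.customer_id = p.id GROUP BY p.name

Result:
name  | COUNT(c.id)
------+------------
Alice | 2          
Carol | 0          
Dave  | 1          
Eve   | 5          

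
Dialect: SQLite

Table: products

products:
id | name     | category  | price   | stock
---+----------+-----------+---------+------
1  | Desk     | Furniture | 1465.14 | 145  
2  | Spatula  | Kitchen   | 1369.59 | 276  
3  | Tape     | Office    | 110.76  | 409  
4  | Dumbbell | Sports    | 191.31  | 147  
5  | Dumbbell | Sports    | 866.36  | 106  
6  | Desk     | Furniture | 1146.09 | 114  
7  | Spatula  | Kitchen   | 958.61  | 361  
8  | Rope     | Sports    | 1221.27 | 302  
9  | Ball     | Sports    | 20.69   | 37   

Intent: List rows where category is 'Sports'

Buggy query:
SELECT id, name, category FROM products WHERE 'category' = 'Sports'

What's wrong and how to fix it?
Bug: Single quotes denote string literals in SQL; the column name is being compared as a constant string

Fix: Reference the column as category without single quotes

Corrected query:
SELECT id, name, category FROM products WHERE category = 'Sports'

Result:
id | name     | category
---+----------+---------
4  | Dumbbell | Sports  
5  | Dumbbell | Sports  
8  | Rope     | Sports  
9  | Ball     | Sports  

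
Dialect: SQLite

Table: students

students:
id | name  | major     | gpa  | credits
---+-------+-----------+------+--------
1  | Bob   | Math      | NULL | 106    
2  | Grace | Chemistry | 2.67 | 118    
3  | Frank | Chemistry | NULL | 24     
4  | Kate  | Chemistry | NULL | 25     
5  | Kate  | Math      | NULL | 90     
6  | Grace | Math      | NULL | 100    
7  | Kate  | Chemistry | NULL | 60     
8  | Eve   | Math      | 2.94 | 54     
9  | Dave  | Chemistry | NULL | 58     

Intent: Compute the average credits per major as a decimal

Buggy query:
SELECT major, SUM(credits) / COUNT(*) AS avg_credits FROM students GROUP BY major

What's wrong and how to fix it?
Bug: SUM(credits) and COUNT(*) are both integers; the division truncates the fractional part

Fix: Cast one side to REAL so the division keeps the fractional part

Corrected query:
SELECT major, SUM(credits) * 1.0 / COUNT(*) AS avg_credits FROM students GROUP BY major

Result:
major     | avg_credits
----------+------------
Chemistry | 57         
Math      | 87.5       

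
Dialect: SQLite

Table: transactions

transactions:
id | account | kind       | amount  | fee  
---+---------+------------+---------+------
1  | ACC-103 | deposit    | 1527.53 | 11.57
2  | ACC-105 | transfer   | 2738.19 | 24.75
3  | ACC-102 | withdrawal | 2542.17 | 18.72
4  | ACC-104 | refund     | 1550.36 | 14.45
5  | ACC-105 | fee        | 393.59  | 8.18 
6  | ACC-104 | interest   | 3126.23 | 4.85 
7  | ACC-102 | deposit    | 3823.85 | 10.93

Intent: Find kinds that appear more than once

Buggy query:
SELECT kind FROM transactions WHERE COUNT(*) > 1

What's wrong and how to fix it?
Bug: COUNT(*) is an aggregate and cannot be used in WHERE

Fix: Group first, then use HAVING for the count condition

Corrected query:
SELECT kind FROM transactions GROUP BY kind HAVING COUNT(*) > 1

Result:
kind   
-------
deposit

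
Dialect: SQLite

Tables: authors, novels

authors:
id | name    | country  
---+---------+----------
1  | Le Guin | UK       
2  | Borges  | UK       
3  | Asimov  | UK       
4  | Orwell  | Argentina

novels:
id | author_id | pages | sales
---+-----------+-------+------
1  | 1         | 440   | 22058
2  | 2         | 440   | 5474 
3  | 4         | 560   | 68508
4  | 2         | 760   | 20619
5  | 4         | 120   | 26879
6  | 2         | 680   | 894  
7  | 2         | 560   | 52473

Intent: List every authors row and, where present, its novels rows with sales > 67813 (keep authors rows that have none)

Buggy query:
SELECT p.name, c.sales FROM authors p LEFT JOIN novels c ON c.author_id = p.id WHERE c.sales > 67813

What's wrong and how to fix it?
Bug: A WHERE condition on the right-hand table after LEFT JOIN drops unmatched parents

Fix: Put 'c.sales > 67813' in the JOIN's ON clause instead of WHERE

Corrected query:
SELECT p.name, c.sales FROM authors p LEFT JOIN novels c ON c.author_id = p.id AND c.sales > 67813

Result:
name    | sales
--------+------
Le Guin | NULL 
Borges  | NULL 
Asimov  | NULL 
Orwell  | 68508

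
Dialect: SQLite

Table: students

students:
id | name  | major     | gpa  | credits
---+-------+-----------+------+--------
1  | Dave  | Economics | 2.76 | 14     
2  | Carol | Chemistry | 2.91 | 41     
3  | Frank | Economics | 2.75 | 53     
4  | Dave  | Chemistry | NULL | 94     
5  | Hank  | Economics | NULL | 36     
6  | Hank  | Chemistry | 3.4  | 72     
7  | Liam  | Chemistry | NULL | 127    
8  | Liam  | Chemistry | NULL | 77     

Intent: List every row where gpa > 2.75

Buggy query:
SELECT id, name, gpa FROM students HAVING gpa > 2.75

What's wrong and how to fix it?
Bug: HAVING filters the output of aggregation, but this query has no GROUP BY and no aggregate functions, so SQLite rejects it (HAVING clause on a non-aggregate query); the condition here is per row

Fix: Replace HAVING with WHERE since the condition applies to individual rows

Corrected query:
SELECT id, name, gpa FROM students WHERE gpa > 2.75

Result:
id | name  | gpa 
---+-------+-----
1  | Dave  | 2.76
2  | Carol | 2.91
6  | Hank  | 3.4 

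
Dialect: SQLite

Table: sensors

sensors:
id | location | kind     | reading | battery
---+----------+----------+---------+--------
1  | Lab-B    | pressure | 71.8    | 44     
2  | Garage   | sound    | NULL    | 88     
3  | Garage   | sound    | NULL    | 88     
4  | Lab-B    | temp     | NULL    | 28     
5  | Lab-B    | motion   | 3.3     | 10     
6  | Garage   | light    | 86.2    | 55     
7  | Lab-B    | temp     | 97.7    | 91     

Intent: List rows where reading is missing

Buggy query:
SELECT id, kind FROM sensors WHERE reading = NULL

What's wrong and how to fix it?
Bug: '= NULL' is always unknown in SQL three-valued logic, so no rows match

Fix: Use IS NULL to test for NULL

Corrected query:
SELECT id, kind FROM sensors WHERE reading IS NULL

Result:
id | kind 
---+------
2  | sound
3  | sound
4  | temp 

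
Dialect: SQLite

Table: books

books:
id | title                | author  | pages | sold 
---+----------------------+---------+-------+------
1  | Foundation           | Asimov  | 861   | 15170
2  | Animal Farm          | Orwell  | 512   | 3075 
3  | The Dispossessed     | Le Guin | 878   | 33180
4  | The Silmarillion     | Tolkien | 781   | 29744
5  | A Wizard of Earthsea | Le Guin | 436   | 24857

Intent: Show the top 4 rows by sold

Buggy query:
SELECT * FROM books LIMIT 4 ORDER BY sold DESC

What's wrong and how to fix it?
Bug: LIMIT must come after ORDER BY

Fix: Sort with ORDER BY, then apply LIMIT

Corrected query:
SELECT * FROM books ORDER BY sold DESC LIMIT 4

Result:
id | title                | author  | pages | sold 
---+----------------------+---------+-------+------
3  | The Dispossessed     | Le Guin | 878   | 33180
4  | The Silmarillion     | Tolkien | 781   | 29744
5  | A Wizard of Earthsea | Le Guin | 436   | 24857
1  | Foundation           | Asimov  | 861   | 15170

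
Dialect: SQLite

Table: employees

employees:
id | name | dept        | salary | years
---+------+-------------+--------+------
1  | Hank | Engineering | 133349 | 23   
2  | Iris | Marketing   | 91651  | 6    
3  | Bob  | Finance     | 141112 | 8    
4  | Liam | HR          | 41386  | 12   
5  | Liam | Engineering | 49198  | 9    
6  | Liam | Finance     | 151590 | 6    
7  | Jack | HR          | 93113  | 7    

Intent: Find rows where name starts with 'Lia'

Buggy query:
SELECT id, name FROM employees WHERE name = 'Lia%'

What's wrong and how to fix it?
Bug: '=' compares the literal string including the % character; pattern matching needs LIKE

Fix: Use LIKE for wildcard pattern matching

Corrected query:
SELECT id, name FROM employees WHERE name LIKE 'Lia%'

Result:
id | name
---+-----
4  | Liam
5  | Liam
6  | Liam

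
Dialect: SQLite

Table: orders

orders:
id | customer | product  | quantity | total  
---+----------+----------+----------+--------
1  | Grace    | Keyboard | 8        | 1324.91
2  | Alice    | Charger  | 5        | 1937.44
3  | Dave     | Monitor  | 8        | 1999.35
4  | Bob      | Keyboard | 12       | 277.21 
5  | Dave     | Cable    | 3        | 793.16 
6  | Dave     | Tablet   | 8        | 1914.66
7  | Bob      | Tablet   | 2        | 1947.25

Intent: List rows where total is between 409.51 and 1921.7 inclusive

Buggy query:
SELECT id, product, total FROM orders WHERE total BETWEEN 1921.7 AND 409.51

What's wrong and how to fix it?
Bug: BETWEEN expects the lower bound first; with 1921.7 AND 409.51 the range is empty

Fix: Write BETWEEN 409.51 AND 1921.7

Corrected query:
SELECT id, product, total FROM orders WHERE total BETWEEN 409.51 AND 1921.7

Result:
id | product  | total  
---+----------+--------
1  | Keyboard | 1324.91
5  | Cable    | 793.16 
6  | Tablet   | 1914.66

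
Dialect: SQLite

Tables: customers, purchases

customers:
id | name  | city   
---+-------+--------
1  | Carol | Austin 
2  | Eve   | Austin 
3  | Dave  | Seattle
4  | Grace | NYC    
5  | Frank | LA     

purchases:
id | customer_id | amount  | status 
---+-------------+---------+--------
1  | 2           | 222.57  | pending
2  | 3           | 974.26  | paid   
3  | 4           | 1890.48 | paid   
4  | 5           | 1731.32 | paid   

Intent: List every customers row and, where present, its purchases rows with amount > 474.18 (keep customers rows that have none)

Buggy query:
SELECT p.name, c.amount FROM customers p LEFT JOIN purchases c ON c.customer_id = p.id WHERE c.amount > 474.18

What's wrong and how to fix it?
Bug: A WHERE condition on the right-hand table after LEFT JOIN drops unmatched parents

Fix: Put 'c.amount > 474.18' in the JOIN's ON clause instead of WHERE

Corrected query:
SELECT p.name, c.amount FROM customers p LEFT JOIN purchases c ON c.customer_id = p.id AND c.amount > 474.18

Result:
name  | amount 
------+--------
Carol | NULL   
Eve   | NULL   
Dave  | 974.26 
Grace | 1890.48
Frank | 1731.32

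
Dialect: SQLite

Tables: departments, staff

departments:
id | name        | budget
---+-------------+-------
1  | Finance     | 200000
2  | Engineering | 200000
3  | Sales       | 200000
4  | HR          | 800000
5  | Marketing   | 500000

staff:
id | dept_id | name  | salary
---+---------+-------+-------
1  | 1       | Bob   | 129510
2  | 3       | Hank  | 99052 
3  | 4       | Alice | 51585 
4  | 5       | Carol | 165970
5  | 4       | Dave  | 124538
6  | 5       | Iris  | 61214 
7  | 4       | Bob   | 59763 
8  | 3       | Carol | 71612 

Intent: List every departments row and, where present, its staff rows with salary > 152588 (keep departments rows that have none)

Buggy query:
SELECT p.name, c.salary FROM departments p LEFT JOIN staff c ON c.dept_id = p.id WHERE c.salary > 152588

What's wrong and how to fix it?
Bug: Filtering c.salary in WHERE discards the NULL rows produced by LEFT JOIN, turning it into an inner join

Fix: Move the right-table condition into the ON clause so unmatched parents are kept

Corrected query:
SELECT p.name, c.salary FROM departments p LEFT JOIN staff c ON c.dept_id = p.id AND c.salary > 152588

Result:
name        | salary
------------+-------
Finance     | NULL  
Engineering | NULL  
Sales       | NULL  
HR          | NULL  
Marketing   | 165970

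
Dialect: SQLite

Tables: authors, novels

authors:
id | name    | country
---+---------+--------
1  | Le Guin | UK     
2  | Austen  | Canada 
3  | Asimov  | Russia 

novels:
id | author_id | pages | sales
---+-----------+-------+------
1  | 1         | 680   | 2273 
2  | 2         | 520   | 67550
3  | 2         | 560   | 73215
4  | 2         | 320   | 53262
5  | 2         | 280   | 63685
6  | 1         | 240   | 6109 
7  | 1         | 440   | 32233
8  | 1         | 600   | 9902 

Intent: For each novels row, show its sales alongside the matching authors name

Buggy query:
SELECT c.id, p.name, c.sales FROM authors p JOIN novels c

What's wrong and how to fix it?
Bug: JOIN with no ON clause produces a cartesian product; every novels row pairs with every authors row

Fix: Add ON c.author_id = p.id to the JOIN

Corrected query:
SELECT c.id, p.name, c.sales FROM authors p JOIN novels c ON c.author_id = p.id

Result:
id | name    | sales
---+---------+------
1  | Le Guin | 2273 
2  | Austen  | 67550
3  | Austen  | 73215
4  | Austen  | 53262
5  | Austen  | 63685
6  | Le Guin | 6109 
7  | Le Guin | 32233
8  | Le Guin | 9902 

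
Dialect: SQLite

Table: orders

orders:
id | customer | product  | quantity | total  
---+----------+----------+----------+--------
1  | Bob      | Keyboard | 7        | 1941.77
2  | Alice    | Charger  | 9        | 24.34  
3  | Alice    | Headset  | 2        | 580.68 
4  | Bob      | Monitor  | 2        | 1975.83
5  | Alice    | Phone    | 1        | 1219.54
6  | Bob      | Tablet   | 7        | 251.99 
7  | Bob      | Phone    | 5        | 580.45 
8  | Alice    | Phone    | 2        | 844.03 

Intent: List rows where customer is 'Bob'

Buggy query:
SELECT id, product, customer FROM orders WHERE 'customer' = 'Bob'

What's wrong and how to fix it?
Bug: 'customer' in single quotes is a string literal, not the column; the comparison is literal-vs-literal and never true

Fix: Reference the column as customer without single quotes

Corrected query:
SELECT id, product, customer FROM orders WHERE customer = 'Bob'

Result:
id | product  | customer
---+----------+---------
1  | Keyboard | Bob     
4  | Monitor  | Bob     
6  | Tablet   | Bob     
7  | Phone    | Bob     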